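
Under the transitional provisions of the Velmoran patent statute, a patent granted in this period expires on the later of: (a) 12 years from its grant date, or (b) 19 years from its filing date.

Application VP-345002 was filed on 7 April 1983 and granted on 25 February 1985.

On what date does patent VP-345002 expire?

(a) grant + 12 years → 25 February 1997.
(b) filing + 19 years → 7 April 2002.
Later of the two: 7 April 2002.

2002-04-07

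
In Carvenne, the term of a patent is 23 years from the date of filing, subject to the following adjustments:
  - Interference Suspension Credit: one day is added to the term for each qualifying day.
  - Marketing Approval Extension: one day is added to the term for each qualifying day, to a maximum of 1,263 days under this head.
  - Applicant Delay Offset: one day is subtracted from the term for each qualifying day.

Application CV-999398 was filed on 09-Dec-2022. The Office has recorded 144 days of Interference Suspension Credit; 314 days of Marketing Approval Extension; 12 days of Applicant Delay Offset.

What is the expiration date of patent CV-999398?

Base term: filing date + 23 years → 9 December 2045.
Interference Suspension Credit: +144 days → 2 May 2046.
Marketing Approval Extension: 314 days (within the 1263-day cap) → +314 days → 12 March 2047.
Applicant Delay Offset: −12 days → 28 February 2047.

2047-02-28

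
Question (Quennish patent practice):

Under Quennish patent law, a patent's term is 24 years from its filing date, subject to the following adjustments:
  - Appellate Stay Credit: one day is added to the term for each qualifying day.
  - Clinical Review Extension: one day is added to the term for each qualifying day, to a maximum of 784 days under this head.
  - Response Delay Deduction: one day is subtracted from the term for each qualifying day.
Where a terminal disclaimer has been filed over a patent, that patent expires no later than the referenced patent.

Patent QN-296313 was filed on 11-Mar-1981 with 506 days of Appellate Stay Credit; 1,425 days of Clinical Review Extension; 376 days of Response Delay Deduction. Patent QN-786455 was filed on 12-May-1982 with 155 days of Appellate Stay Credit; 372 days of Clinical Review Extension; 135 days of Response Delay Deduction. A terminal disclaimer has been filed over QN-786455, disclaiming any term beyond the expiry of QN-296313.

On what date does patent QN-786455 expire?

Natural term of QN-786455:
  Base: filing + 24 years → 12 May 2006.
  Appellate Stay Credit: +155 days → 14 October 2006.
  Clinical Review Extension: 372 days (within the 784-day cap) → +372 days → 21 October 2007.
  Response Delay Deduction: −135 days → 8 June 2007.
Expiry of referenced patent QN-296313:
  Base: filing + 24 years → 11 March 2005.
  Appellate Stay Credit: +506 days → 30 July 2006.
  Clinical Review Extension: 1425 days claimed exceeds the 784-day cap, so +784 days → 21 September 2008.
  Response Delay Deduction: −376 days → 11 September 2007.
Terminal disclaimer: QN-786455 expires on the earlier of 8 June 2007 and 11 September 2007.

2007-06-08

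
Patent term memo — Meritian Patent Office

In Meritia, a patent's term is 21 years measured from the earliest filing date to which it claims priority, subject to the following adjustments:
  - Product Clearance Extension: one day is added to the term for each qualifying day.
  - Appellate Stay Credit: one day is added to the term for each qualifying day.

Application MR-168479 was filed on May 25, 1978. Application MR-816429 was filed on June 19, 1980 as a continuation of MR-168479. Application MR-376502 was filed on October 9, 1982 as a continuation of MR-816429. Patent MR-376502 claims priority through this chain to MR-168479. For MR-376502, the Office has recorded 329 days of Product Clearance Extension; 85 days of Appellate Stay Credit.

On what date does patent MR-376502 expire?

Earliest priority filing: 25 May 1978.
Base term: 25 May 1978 + 21 years → 25 May 1999.
Product Clearance Extension: +329 days → 18 April 2000.
Appellate Stay Credit: +85 days → 12 July 2000.

2000-07-12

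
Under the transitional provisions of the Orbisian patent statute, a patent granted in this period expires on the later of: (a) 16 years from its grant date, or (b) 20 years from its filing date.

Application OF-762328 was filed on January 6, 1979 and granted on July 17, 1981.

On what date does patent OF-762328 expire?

(a) grant + 16 years → 17 July 1997.
(b) filing + 20 years → 6 January 1999.
Later of the two: 6 January 1999.

1999-01-06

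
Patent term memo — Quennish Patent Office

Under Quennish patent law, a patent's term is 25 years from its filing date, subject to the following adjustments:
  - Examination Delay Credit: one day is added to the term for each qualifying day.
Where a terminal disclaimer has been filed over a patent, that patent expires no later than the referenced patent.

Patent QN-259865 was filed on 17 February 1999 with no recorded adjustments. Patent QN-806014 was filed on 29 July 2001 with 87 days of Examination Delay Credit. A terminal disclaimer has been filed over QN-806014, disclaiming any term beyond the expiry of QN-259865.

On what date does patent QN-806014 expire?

Natural term of QN-806014:
  Base: filing + 25 years → 29 July 2026.
  Examination Delay Credit: +87 days → 24 October 2026.
Expiry of referenced patent QN-259865:
  Base: filing + 25 years → 17 February 2024.
Terminal disclaimer: QN-806014 expires on the earlier of 24 October 2026 and 17 February 2024.

2024-02-17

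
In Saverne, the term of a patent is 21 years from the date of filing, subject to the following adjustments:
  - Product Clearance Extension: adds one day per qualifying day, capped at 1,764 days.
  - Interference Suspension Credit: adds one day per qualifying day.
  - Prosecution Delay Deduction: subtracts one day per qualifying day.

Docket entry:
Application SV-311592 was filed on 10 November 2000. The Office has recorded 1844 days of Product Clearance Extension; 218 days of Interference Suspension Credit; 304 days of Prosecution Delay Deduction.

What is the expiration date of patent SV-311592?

Base term: filing date + 21 years → 10 November 2021.
Product Clearance Extension: 1844 days claimed exceeds the 1764-day cap, so +1764 days → 9 September 2026.
Interference Suspension Credit: +218 days → 15 April 2027.
Prosecution Delay Deduction: −304 days → 15 June 2026.

2026-06-15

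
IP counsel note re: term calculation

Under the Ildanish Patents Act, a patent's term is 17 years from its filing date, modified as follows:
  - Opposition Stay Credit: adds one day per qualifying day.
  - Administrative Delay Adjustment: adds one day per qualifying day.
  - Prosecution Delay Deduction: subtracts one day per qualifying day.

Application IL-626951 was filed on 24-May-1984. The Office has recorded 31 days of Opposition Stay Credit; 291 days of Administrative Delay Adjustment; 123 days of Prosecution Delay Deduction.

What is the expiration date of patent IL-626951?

December 9, 2001

Base term: filing date + 17 years → 24 May 2001.
Opposition Stay Credit: +31 days → 24 June 2001.
Administrative Delay Adjustment: +291 days → 11 April 2002.
Prosecution Delay Deduction: −123 days → 9 December 2001.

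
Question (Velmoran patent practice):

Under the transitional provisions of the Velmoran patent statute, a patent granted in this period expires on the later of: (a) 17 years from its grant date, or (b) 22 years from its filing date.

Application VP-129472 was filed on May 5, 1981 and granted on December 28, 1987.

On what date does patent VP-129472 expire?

(a) grant + 17 years → 28 December 2004.
(b) filing + 22 years → 5 May 2003.
Later of the two: 28 December 2004.

2004-12-28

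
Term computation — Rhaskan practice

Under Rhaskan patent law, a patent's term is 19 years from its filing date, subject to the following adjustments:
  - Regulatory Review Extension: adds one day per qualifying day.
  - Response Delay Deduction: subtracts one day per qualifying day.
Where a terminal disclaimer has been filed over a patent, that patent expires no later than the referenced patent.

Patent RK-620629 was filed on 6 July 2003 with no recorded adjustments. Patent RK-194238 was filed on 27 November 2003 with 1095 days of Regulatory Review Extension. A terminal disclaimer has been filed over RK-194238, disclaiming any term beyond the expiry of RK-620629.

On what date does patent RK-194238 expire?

July 6, 2022

Natural term of RK-194238:
  Base: filing + 19 years → 27 November 2022.
  Regulatory Review Extension: +1095 days → 26 November 2025.
Expiry of referenced patent RK-620629:
  Base: filing + 19 years → 6 July 2022.
Terminal disclaimer: RK-194238 expires on the earlier of 26 November 2025 and 6 July 2022.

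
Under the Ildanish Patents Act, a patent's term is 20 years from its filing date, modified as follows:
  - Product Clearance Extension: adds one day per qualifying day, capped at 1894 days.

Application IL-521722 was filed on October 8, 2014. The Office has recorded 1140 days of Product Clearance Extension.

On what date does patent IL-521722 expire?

November 21, 2037

Base term: filing date + 20 years → 8 October 2034.
Product Clearance Extension: 1140 days (within the 1894-day cap) → +1140 days → 21 November 2037.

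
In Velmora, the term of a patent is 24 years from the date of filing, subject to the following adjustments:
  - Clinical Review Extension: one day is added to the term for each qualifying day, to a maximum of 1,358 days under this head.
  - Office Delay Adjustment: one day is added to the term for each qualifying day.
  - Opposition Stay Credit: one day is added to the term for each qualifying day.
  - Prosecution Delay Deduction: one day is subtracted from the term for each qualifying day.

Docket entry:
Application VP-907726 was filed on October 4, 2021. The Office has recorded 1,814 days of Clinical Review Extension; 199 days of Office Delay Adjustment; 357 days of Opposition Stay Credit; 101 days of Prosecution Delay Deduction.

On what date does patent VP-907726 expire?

Base term: filing date + 24 years → 4 October 2045.
Clinical Review Extension: 1814 days claimed exceeds the 1358-day cap, so +1358 days → 23 June 2049.
Office Delay Adjustment: +199 days → 8 January 2050.
Opposition Stay Credit: +357 days → 31 December 2050.
Prosecution Delay Deduction: −101 days → 21 September 2050.

2050-09-21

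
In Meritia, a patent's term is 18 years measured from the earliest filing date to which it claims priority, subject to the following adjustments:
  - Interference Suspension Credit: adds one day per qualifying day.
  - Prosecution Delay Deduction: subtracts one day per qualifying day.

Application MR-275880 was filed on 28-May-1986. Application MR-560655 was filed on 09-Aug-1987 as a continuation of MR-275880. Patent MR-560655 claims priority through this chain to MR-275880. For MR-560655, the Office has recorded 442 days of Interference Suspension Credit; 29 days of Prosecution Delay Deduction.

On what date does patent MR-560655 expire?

Earliest priority filing: 28 May 1986.
Base term: 28 May 1986 + 18 years → 28 May 2004.
Interference Suspension Credit: +442 days → 13 August 2005.
Prosecution Delay Deduction: −29 days → 15 July 2005.

July 15, 2005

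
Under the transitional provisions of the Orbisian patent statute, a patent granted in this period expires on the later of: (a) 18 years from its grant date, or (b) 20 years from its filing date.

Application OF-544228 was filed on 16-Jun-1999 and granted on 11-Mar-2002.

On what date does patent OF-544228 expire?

2020-03-11

(a) grant + 18 years → 11 March 2020.
(b) filing + 20 years → 16 June 2019.
Later of the two: 11 March 2020.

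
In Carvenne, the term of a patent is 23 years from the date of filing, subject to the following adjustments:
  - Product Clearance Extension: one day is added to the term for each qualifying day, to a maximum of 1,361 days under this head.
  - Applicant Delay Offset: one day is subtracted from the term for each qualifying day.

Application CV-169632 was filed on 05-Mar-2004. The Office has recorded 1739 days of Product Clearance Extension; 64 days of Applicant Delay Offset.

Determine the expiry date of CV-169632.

Base term: filing date + 23 years → 5 March 2027.
Product Clearance Extension: 1739 days claimed exceeds the 1361-day cap, so +1361 days → 25 November 2030.
Applicant Delay Offset: −64 days → 22 September 2030.

September 22, 2030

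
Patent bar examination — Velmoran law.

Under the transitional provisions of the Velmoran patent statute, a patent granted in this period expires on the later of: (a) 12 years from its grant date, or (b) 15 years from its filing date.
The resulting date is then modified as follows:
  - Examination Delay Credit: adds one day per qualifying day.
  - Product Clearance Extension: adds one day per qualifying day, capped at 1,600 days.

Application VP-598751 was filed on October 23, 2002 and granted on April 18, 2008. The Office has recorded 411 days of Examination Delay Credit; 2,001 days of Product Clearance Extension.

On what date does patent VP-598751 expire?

(a) grant + 12 years → 18 April 2020.
(b) filing + 15 years → 23 October 2017.
Later of the two: 18 April 2020.
Examination Delay Credit: +411 days → 3 June 2021.
Product Clearance Extension: 2001 days claimed exceeds the 1600-day cap, so +1600 days → 20 October 2025.

2025-10-20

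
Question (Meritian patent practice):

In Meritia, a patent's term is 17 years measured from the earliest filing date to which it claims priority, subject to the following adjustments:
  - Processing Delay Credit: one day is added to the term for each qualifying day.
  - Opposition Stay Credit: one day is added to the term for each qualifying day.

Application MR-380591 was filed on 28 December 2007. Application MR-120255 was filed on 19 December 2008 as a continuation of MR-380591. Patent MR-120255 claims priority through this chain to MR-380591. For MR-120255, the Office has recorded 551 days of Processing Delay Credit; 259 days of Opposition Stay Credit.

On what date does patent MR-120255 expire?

Earliest priority filing: 28 December 2007.
Base term: 28 December 2007 + 17 years → 28 December 2024.
Processing Delay Credit: +551 days → 2 July 2026.
Opposition Stay Credit: +259 days → 18 March 2027.

March 18, 2027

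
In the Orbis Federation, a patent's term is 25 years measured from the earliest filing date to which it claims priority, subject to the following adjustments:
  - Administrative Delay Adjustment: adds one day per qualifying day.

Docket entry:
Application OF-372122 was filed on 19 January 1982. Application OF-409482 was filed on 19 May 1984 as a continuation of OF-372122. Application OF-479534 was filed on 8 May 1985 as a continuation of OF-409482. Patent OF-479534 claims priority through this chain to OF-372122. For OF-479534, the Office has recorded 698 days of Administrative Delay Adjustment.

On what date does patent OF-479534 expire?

December 17, 2008

Earliest priority filing: 19 January 1982.
Base term: 19 January 1982 + 25 years → 19 January 2007.
Administrative Delay Adjustment: +698 days → 17 December 2008.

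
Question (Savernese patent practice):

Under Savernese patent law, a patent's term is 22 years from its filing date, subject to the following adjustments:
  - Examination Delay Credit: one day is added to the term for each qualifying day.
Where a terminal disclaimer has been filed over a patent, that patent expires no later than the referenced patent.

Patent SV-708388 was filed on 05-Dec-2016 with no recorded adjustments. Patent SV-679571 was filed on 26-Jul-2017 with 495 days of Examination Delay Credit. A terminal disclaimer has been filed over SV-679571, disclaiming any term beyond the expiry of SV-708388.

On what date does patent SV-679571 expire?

Natural term of SV-679571:
  Base: filing + 22 years → 26 July 2039.
  Examination Delay Credit: +495 days → 2 December 2040.
Expiry of referenced patent SV-708388:
  Base: filing + 22 years → 5 December 2038.
Terminal disclaimer: SV-679571 expires on the earlier of 2 December 2040 and 5 December 2038.

2038-12-05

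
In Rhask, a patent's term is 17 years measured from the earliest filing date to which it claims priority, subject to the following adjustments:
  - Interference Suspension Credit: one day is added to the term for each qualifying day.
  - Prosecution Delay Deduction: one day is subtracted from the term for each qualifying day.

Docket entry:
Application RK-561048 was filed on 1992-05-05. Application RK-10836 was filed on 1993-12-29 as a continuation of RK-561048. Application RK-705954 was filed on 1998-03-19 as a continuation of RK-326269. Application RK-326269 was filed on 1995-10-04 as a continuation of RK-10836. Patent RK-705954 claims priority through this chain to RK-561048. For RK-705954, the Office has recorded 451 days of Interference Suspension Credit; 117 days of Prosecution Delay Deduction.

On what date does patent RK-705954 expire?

Earliest priority filing: 5 May 1992.
Base term: 5 May 1992 + 17 years → 5 May 2009.
Interference Suspension Credit: +451 days → 30 July 2010.
Prosecution Delay Deduction: −117 days → 4 April 2010.

2010-04-04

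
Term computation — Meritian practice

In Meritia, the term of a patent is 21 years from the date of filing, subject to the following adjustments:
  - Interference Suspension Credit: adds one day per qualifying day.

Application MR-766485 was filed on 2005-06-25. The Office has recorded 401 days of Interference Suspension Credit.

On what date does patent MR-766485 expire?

Base term: filing date + 21 years → 25 June 2026.
Interference Suspension Credit: +401 days → 31 July 2027.

July 31, 2027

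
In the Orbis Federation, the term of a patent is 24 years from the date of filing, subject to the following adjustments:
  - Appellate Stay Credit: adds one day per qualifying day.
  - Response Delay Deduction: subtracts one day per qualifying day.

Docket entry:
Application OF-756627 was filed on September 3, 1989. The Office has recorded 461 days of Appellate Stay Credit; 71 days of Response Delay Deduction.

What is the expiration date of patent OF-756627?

September 28, 2014

Base term: filing date + 24 years → 3 September 2013.
Appellate Stay Credit: +461 days → 8 December 2014.
Response Delay Deduction: −71 days → 28 September 2014.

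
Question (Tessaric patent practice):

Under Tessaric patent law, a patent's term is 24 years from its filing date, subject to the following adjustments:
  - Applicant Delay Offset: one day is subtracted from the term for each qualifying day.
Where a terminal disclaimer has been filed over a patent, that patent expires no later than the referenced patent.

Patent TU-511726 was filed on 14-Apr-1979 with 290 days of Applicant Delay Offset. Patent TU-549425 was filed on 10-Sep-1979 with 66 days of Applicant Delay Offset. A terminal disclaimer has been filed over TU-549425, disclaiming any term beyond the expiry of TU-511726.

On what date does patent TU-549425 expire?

2002-06-28

Natural term of TU-549425:
  Base: filing + 24 years → 10 September 2003.
  Applicant Delay Offset: −66 days → 6 July 2003.
Expiry of referenced patent TU-511726:
  Base: filing + 24 years → 14 April 2003.
  Applicant Delay Offset: −290 days → 28 June 2002.
Terminal disclaimer: TU-549425 expires on the earlier of 6 July 2003 and 28 June 2002.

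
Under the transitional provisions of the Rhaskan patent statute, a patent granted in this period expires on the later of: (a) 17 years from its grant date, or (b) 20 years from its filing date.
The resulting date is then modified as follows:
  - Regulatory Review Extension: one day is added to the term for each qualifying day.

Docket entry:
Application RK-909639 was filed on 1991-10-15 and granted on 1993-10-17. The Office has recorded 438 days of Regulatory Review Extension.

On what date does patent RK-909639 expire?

(a) grant + 17 years → 17 October 2010.
(b) filing + 20 years → 15 October 2011.
Later of the two: 15 October 2011.
Regulatory Review Extension: +438 days → 26 December 2012.

2012-12-26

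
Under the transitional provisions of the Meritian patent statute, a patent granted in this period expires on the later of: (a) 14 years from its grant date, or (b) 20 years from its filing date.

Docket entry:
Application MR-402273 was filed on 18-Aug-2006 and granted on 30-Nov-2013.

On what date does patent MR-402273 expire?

November 30, 2027

(a) grant + 14 years → 30 November 2027.
(b) filing + 20 years → 18 August 2026.
Later of the two: 30 November 2027.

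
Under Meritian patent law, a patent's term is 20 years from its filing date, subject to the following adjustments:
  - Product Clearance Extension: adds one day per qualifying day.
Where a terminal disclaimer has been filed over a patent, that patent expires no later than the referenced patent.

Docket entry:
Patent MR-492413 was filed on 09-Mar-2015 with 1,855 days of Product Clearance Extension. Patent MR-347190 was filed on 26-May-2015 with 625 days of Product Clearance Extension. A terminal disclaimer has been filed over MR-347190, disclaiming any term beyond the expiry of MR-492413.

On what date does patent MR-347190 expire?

2037-02-09

Natural term of MR-347190:
  Base: filing + 20 years → 26 May 2035.
  Product Clearance Extension: +625 days → 9 February 2037.
Expiry of referenced patent MR-492413:
  Base: filing + 20 years → 9 March 2035.
  Product Clearance Extension: +1855 days → 6 April 2040.
Terminal disclaimer: MR-347190 expires on the earlier of 9 February 2037 and 6 April 2040.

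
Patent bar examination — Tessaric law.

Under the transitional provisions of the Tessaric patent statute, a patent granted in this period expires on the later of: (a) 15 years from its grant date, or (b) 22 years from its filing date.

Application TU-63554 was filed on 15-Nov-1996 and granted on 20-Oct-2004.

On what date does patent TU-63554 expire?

(a) grant + 15 years → 20 October 2019.
(b) filing + 22 years → 15 November 2018.
Later of the two: 20 October 2019.

October 20, 2019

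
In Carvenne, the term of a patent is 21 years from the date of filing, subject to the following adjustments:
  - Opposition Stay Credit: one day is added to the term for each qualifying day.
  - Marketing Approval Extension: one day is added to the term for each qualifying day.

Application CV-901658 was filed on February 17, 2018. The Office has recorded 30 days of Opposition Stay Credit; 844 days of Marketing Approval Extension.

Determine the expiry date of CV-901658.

Base term: filing date + 21 years → 17 February 2039.
Opposition Stay Credit: +30 days → 19 March 2039.
Marketing Approval Extension: +844 days → 10 July 2041.

2041-07-10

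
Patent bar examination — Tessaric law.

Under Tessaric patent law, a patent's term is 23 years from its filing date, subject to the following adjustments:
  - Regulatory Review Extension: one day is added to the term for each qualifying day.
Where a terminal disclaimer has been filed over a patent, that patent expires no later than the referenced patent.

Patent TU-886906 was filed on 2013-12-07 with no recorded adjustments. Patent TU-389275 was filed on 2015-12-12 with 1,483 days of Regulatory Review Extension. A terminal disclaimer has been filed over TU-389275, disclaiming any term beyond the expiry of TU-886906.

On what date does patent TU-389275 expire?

Natural term of TU-389275:
  Base: filing + 23 years → 12 December 2038.
  Regulatory Review Extension: +1483 days → 3 January 2043.
Expiry of referenced patent TU-886906:
  Base: filing + 23 years → 7 December 2036.
Terminal disclaimer: TU-389275 expires on the earlier of 3 January 2043 and 7 December 2036.

2036-12-07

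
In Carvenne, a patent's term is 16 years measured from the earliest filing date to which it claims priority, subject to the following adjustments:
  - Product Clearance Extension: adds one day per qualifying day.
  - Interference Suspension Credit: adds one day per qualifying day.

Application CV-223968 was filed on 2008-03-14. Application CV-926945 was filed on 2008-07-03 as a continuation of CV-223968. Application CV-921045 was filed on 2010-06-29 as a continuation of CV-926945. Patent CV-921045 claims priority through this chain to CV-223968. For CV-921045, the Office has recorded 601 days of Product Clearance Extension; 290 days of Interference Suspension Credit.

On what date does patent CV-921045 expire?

2026-08-22

Earliest priority filing: 14 March 2008.
Base term: 14 March 2008 + 16 years → 14 March 2024.
Product Clearance Extension: +601 days → 5 November 2025.
Interference Suspension Credit: +290 days → 22 August 2026.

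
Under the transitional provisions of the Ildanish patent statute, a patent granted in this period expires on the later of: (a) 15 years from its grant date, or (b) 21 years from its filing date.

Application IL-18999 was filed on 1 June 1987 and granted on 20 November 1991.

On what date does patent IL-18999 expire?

2008-06-01

(a) grant + 15 years → 20 November 2006.
(b) filing + 21 years → 1 June 2008.
Later of the two: 1 June 2008.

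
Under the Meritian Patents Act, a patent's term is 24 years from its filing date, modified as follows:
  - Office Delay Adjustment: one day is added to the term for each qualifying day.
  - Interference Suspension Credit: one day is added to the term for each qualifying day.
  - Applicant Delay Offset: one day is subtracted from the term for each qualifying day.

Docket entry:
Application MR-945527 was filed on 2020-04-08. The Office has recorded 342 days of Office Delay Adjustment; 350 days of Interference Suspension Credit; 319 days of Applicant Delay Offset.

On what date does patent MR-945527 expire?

2045-04-16

Base term: filing date + 24 years → 8 April 2044.
Office Delay Adjustment: +342 days → 16 March 2045.
Interference Suspension Credit: +350 days → 1 March 2046.
Applicant Delay Offset: −319 days → 16 April 2045.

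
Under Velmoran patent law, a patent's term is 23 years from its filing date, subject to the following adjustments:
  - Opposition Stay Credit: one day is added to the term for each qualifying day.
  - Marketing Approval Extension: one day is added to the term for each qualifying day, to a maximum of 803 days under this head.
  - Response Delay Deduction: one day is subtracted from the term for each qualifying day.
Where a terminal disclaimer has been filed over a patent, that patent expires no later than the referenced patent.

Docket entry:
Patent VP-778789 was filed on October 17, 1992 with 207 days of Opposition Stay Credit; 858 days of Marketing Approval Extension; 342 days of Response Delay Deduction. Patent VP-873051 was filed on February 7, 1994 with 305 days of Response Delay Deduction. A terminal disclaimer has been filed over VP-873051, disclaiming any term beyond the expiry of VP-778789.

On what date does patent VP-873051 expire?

Natural term of VP-873051:
  Base: filing + 23 years → 7 February 2017.
  Response Delay Deduction: −305 days → 8 April 2016.
Expiry of referenced patent VP-778789:
  Base: filing + 23 years → 17 October 2015.
  Opposition Stay Credit: +207 days → 11 May 2016.
  Marketing Approval Extension: 858 days claimed exceeds the 803-day cap, so +803 days → 23 July 2018.
  Response Delay Deduction: −342 days → 15 August 2017.
Terminal disclaimer: VP-873051 expires on the earlier of 8 April 2016 and 15 August 2017.

2016-04-08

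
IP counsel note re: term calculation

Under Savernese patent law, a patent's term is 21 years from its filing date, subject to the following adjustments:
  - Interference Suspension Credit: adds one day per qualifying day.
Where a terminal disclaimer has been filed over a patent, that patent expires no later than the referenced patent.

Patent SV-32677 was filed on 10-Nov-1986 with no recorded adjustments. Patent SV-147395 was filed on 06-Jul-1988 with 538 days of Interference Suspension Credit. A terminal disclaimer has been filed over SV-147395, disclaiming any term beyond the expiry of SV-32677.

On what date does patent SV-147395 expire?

2007-11-10

Natural term of SV-147395:
  Base: filing + 21 years → 6 July 2009.
  Interference Suspension Credit: +538 days → 26 December 2010.
Expiry of referenced patent SV-32677:
  Base: filing + 21 years → 10 November 2007.
Terminal disclaimer: SV-147395 expires on the earlier of 26 December 2010 and 10 November 2007.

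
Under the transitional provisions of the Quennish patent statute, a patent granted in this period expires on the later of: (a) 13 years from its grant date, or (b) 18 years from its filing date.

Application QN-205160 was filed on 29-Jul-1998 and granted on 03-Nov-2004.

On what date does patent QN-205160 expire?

(a) grant + 13 years → 3 November 2017.
(b) filing + 18 years → 29 July 2016.
Later of the two: 3 November 2017.

November 3, 2017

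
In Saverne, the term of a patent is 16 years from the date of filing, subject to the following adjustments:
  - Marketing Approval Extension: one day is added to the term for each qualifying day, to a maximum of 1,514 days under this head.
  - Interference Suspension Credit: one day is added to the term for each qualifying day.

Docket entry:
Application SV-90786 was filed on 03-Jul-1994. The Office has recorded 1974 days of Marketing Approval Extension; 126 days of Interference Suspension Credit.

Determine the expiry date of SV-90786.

Base term: filing date + 16 years → 3 July 2010.
Marketing Approval Extension: 1974 days claimed exceeds the 1514-day cap, so +1514 days → 25 August 2014.
Interference Suspension Credit: +126 days → 29 December 2014.

December 29, 2014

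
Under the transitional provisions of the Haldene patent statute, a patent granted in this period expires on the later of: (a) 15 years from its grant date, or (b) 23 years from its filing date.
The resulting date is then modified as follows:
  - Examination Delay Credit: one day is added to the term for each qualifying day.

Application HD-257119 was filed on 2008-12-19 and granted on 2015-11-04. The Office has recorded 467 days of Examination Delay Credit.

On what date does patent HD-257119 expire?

(a) grant + 15 years → 4 November 2030.
(b) filing + 23 years → 19 December 2031.
Later of the two: 19 December 2031.
Examination Delay Credit: +467 days → 30 March 2033.

2033-03-30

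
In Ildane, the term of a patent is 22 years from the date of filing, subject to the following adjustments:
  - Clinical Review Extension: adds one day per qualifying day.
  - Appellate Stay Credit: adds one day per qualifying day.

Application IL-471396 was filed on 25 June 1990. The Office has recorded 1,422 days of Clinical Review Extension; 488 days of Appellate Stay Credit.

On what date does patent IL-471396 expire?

Base term: filing date + 22 years → 25 June 2012.
Clinical Review Extension: +1422 days → 17 May 2016.
Appellate Stay Credit: +488 days → 17 September 2017.

September 17, 2017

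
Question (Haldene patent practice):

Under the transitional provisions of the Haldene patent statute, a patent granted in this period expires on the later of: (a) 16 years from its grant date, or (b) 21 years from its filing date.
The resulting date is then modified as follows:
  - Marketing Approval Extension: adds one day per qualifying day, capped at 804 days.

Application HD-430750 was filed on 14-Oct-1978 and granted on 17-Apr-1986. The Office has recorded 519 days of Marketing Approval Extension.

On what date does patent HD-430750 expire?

September 18, 2003

(a) grant + 16 years → 17 April 2002.
(b) filing + 21 years → 14 October 1999.
Later of the two: 17 April 2002.
Marketing Approval Extension: 519 days (within the 804-day cap) → +519 days → 18 September 2003.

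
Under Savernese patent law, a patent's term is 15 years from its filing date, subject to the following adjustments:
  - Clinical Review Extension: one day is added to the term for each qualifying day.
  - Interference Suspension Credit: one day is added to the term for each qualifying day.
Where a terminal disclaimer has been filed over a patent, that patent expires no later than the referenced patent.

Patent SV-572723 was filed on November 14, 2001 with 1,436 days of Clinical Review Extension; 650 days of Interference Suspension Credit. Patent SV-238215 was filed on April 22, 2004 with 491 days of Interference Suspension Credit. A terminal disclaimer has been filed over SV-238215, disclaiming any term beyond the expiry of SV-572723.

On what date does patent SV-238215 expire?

Natural term of SV-238215:
  Base: filing + 15 years → 22 April 2019.
  Interference Suspension Credit: +491 days → 25 August 2020.
Expiry of referenced patent SV-572723:
  Base: filing + 15 years → 14 November 2016.
  Clinical Review Extension: +1436 days → 20 October 2020.
  Interference Suspension Credit: +650 days → 1 August 2022.
Terminal disclaimer: SV-238215 expires on the earlier of 25 August 2020 and 1 August 2022.

August 25, 2020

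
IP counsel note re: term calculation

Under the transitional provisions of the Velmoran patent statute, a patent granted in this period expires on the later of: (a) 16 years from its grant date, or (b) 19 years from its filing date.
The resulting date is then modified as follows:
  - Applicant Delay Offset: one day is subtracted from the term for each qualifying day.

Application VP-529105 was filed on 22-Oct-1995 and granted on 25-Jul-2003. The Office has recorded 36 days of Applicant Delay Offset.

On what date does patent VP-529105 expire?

(a) grant + 16 years → 25 July 2019.
(b) filing + 19 years → 22 October 2014.
Later of the two: 25 July 2019.
Applicant Delay Offset: −36 days → 19 June 2019.

June 19, 2019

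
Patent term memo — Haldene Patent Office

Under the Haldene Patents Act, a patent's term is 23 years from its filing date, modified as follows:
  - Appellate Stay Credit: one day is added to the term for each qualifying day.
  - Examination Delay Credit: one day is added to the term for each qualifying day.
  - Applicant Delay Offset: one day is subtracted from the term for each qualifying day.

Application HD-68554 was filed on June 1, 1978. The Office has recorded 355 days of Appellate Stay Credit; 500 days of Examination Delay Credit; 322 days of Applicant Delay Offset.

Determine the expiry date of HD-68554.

November 16, 2002

Base term: filing date + 23 years → 1 June 2001.
Appellate Stay Credit: +355 days → 22 May 2002.
Examination Delay Credit: +500 days → 4 October 2003.
Applicant Delay Offset: −322 days → 16 November 2002.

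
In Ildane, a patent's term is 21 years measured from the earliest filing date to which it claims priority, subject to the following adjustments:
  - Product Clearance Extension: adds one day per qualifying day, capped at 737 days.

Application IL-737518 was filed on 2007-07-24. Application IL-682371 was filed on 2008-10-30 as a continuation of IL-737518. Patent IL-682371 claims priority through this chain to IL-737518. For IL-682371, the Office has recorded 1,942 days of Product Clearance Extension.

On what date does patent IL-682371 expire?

Earliest priority filing: 24 July 2007.
Base term: 24 July 2007 + 21 years → 24 July 2028.
Product Clearance Extension: 1942 days claimed exceeds the 737-day cap, so +737 days → 31 July 2030.

2030-07-31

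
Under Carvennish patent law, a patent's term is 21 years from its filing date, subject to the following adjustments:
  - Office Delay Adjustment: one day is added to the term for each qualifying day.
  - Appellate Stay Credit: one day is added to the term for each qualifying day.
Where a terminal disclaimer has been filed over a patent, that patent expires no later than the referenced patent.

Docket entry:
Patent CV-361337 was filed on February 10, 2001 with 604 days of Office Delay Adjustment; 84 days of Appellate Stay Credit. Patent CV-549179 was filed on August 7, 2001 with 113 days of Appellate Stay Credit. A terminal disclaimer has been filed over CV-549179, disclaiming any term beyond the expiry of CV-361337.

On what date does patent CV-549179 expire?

2022-11-28

Natural term of CV-549179:
  Base: filing + 21 years → 7 August 2022.
  Appellate Stay Credit: +113 days → 28 November 2022.
Expiry of referenced patent CV-361337:
  Base: filing + 21 years → 10 February 2022.
  Office Delay Adjustment: +604 days → 7 October 2023.
  Appellate Stay Credit: +84 days → 30 December 2023.
Terminal disclaimer: CV-549179 expires on the earlier of 28 November 2022 and 30 December 2023.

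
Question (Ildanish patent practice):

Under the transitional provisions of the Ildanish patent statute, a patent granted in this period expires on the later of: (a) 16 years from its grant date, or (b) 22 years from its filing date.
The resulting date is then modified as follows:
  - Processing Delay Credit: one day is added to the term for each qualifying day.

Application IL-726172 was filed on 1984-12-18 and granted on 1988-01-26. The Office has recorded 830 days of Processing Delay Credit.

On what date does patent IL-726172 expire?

March 27, 2009

(a) grant + 16 years → 26 January 2004.
(b) filing + 22 years → 18 December 2006.
Later of the two: 18 December 2006.
Processing Delay Credit: +830 days → 27 March 2009.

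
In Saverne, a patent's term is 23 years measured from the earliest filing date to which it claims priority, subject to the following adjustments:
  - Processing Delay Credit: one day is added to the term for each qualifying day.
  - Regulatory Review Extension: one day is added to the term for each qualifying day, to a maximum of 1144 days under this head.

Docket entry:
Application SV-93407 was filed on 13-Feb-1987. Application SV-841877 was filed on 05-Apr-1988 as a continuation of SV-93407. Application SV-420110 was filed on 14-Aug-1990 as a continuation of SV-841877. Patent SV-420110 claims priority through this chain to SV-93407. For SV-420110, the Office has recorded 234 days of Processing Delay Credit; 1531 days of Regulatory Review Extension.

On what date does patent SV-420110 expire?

November 22, 2013

Earliest priority filing: 13 February 1987.
Base term: 13 February 1987 + 23 years → 13 February 2010.
Processing Delay Credit: +234 days → 5 October 2010.
Regulatory Review Extension: 1531 days claimed exceeds the 1144-day cap, so +1144 days → 22 November 2013.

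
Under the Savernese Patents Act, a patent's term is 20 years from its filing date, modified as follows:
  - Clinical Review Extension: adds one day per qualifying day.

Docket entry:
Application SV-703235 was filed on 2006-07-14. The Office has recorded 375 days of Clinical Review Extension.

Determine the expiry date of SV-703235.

2027-07-24

Base term: filing date + 20 years → 14 July 2026.
Clinical Review Extension: +375 days → 24 July 2027.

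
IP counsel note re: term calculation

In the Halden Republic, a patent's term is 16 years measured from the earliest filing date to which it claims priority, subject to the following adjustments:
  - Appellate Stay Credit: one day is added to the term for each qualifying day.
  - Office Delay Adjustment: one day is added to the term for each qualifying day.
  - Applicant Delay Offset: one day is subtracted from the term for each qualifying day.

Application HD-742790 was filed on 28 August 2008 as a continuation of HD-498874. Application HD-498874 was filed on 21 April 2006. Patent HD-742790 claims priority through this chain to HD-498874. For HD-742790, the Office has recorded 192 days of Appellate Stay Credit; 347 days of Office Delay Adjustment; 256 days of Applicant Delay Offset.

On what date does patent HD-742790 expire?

Earliest priority filing: 21 April 2006.
Base term: 21 April 2006 + 16 years → 21 April 2022.
Appellate Stay Credit: +192 days → 30 October 2022.
Office Delay Adjustment: +347 days → 12 October 2023.
Applicant Delay Offset: −256 days → 29 January 2023.

2023-01-29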